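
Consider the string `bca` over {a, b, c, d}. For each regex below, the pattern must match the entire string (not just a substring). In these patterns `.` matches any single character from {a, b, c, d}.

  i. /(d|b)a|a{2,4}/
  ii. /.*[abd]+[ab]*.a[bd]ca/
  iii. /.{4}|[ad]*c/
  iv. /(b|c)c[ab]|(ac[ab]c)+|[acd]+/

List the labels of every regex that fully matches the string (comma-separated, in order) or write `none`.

i → no match
ii → no match
iii → no match
iv → match

iv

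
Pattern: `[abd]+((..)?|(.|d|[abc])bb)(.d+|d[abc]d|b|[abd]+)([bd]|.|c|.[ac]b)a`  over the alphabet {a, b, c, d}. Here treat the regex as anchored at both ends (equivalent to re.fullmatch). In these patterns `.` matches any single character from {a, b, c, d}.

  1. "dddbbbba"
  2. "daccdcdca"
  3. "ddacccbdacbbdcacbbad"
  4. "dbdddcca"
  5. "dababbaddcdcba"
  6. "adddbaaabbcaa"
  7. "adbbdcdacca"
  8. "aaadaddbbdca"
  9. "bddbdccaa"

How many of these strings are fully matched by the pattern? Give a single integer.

1 → match
2 → match
3 → no match — must end with "a"
4 → no match
5 → no match
6 → no match
7 → no match
8 → match
9 → no match
Total matched: 3

3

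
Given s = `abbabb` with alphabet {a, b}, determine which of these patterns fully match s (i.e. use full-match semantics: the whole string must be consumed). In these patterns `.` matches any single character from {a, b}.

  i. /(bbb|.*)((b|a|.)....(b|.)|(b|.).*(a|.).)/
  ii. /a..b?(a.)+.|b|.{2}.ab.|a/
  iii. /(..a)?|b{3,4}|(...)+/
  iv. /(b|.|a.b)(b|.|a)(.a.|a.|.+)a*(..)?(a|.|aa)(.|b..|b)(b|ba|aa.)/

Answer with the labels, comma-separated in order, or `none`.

i, ii, iii, iv

i → match
ii → match
iii → match
iv → match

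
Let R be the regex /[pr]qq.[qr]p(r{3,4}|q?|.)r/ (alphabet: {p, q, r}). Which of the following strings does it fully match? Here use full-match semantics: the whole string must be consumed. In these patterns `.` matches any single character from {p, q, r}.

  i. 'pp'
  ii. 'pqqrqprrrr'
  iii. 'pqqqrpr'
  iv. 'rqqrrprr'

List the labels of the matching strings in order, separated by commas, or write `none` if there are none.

ii, iii, iv

i → no match — must end with 'r'
ii → match
iii → match
iv → match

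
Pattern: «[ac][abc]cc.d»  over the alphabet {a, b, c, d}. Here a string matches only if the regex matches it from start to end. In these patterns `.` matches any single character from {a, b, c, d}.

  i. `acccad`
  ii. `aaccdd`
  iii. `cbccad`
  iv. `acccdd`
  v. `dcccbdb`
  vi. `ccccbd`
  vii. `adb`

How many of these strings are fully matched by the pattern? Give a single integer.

5

i → match
ii → match
iii → match
iv → match
v → no match — must end with `d`
vi → match
vii → no match — must end with `d`
Total matched: 5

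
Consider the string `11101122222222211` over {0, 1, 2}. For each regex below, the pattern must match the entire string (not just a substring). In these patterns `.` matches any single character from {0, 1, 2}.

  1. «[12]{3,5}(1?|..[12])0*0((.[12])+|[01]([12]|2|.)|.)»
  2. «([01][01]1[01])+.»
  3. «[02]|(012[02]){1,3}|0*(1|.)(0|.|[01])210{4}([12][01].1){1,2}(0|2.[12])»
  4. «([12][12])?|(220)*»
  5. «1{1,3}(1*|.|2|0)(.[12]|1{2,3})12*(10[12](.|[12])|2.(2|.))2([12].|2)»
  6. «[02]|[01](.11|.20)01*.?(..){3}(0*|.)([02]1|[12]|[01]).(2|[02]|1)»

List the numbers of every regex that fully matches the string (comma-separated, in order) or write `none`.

5

1 → no match
2 → no match
3 → no match
4 → no match
5 → match
6 → no match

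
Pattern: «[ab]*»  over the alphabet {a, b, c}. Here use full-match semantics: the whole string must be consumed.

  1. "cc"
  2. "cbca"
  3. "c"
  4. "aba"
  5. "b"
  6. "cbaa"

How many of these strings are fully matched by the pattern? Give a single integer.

1 → no match
2 → no match
3 → no match
4 → match
5 → match
6 → no match
Total matched: 2

2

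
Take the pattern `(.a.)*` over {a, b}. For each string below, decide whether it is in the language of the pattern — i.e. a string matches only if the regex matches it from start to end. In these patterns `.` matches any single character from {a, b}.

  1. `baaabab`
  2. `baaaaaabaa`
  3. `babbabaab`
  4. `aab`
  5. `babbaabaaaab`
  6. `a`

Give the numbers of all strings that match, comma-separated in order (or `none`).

3, 4, 5

1. `baaabab` → no match
2. `baaaaaabaa` → no match
3. `babbabaab` → match
4. `aab` → match
5. `babbaabaaaab` → match
6. `a` → no match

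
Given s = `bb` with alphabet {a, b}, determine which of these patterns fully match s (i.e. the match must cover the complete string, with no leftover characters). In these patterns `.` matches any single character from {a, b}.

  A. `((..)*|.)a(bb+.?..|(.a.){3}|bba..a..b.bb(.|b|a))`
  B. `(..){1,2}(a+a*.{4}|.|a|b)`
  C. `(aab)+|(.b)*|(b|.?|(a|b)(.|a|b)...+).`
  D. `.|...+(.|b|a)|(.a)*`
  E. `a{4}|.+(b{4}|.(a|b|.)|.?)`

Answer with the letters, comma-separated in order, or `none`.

C, E

A → no match
B → no match
C → match
D → no match
E → match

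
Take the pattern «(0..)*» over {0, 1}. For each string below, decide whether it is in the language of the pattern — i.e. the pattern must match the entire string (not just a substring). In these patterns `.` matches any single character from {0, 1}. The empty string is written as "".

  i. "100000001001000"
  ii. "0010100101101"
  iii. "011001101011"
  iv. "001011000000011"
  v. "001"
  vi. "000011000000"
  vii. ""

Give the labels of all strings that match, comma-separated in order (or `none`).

i → no match
ii → no match
iii → no match
iv → match
v → match
vi → match
vii → match

iv, v, vi, vii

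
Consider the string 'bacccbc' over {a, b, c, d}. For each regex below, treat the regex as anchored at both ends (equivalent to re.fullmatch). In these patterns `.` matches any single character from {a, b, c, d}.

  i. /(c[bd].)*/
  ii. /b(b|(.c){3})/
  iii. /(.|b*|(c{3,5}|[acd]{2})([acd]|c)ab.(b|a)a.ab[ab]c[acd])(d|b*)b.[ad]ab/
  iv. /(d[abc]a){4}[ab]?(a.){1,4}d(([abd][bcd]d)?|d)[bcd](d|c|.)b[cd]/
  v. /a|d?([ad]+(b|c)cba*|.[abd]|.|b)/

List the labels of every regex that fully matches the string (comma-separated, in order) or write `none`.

i → no match
ii → match
iii → no match — must end with 'ab'
iv → no match — must start with 'd'
v → no match

ii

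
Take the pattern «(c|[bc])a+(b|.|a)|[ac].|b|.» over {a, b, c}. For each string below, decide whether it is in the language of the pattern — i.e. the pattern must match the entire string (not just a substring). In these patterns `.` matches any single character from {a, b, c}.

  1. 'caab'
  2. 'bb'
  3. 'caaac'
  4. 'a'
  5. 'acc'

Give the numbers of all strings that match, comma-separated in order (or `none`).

1. 'caab' → match
2. 'bb' → no match
3. 'caaac' → match
4. 'a' → match
5. 'acc' → no match

1, 3, 4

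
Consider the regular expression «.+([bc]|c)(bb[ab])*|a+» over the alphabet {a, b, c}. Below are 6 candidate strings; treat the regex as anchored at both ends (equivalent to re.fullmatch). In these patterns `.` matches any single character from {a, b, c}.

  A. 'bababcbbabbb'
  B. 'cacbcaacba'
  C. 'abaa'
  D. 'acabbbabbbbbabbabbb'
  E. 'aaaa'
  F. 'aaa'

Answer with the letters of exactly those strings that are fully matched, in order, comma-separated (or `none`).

A. 'bababcbbabbb' → match
B. 'cacbcaacba' → no match
C. 'abaa' → no match
D → match
E. 'aaaa' → match
F. 'aaa' → match

A, D, E, F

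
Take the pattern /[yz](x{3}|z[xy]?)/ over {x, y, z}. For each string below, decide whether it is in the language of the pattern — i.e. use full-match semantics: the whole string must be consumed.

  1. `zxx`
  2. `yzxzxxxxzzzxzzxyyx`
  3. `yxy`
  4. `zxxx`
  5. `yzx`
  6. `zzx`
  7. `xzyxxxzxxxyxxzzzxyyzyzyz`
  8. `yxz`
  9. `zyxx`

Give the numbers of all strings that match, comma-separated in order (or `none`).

4, 5, 6

1. `zxx` → no match
2 → no match
3. `yxy` → no match
4. `zxxx` → match
5. `yzx` → match
6. `zzx` → match
7 → no match
8. `yxz` → no match
9. `zyxx` → no match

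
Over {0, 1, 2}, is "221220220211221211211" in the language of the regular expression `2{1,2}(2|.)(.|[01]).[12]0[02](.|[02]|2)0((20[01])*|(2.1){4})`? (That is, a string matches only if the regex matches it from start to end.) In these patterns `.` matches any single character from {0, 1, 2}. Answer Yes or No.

Yes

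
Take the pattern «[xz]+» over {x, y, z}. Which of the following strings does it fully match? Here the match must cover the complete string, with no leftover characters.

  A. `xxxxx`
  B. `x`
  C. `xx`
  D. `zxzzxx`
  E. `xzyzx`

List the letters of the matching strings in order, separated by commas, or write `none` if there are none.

A. `xxxxx` → match
B. `x` → match
C. `xx` → match
D. `zxzzxx` → match
E. `xzyzx` → no match

A, B, C, D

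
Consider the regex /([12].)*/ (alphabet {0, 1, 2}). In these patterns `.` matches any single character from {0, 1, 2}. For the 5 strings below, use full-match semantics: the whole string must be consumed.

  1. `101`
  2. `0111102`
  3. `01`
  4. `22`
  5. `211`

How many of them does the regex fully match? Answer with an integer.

1. `101` → no match
2. `0111102` → no match
3. `01` → no match
4. `22` → match
5. `211` → no match
Total matched: 1

1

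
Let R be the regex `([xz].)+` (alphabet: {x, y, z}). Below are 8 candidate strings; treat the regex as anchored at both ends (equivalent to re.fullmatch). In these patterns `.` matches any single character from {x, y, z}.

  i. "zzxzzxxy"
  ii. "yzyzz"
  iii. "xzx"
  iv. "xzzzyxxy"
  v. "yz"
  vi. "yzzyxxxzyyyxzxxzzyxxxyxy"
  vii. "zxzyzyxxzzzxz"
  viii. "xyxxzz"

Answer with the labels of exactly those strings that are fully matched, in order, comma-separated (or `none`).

i → match
ii → no match
iii → no match
iv → no match
v → no match
vi → no match
vii → no match
viii → match

i, viii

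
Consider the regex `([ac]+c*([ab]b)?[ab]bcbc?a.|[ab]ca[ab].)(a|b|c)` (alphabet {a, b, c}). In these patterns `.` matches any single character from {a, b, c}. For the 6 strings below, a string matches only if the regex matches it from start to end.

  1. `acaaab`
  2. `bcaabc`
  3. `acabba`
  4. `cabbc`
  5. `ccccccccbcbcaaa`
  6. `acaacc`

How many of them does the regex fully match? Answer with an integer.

4

1 → match
2 → match
3 → match
4 → no match
5 → no match
6 → match
Total matched: 4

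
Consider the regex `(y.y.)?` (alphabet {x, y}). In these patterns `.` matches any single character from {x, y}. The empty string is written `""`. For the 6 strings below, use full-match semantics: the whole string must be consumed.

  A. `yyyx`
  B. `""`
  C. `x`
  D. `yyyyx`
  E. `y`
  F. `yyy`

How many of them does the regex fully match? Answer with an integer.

A. `yyyx` → match
B. `""` → match
C. `x` → no match
D. `yyyyx` → no match
E. `y` → no match
F. `yyy` → no match
Total matched: 2

2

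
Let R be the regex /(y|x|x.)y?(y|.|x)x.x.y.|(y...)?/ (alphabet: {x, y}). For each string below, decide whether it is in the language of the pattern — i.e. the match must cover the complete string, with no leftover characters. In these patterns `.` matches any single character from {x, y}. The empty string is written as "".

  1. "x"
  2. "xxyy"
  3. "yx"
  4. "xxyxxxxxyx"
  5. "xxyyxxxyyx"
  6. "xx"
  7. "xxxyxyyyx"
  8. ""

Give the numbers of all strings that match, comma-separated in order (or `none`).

1 → no match
2 → no match
3 → no match
4 → match
5 → match
6 → no match
7 → no match
8 → match

4, 5, 8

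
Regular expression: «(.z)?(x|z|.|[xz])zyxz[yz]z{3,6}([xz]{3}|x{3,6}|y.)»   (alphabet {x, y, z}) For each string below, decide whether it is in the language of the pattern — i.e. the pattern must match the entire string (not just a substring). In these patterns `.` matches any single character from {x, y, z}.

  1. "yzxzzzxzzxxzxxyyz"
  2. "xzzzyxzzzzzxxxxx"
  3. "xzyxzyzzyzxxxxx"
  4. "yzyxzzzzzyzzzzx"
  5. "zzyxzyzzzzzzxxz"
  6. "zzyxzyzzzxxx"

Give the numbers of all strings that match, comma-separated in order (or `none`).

2, 5, 6

1 → no match
2 → match
3 → no match
4 → no match
5 → match
6 → match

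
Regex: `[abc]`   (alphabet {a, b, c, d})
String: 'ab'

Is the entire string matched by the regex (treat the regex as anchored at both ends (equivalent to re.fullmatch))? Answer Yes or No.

No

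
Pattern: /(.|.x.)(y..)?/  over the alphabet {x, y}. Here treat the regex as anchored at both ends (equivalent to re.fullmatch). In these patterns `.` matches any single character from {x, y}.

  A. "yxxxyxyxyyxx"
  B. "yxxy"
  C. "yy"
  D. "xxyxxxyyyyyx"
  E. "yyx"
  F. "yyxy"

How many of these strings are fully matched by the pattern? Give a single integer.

A → no match
B → no match
C → no match
D → no match
E → no match
F → match
Total matched: 1

1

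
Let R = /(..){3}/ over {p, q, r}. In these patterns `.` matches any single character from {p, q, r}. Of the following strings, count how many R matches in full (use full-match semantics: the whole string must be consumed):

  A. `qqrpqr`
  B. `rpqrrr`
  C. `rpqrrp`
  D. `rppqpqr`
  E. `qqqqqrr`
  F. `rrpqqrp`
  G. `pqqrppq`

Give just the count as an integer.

A → match
B → match
C → match
D → no match
E → no match
F → no match
G → no match
Total matched: 3

3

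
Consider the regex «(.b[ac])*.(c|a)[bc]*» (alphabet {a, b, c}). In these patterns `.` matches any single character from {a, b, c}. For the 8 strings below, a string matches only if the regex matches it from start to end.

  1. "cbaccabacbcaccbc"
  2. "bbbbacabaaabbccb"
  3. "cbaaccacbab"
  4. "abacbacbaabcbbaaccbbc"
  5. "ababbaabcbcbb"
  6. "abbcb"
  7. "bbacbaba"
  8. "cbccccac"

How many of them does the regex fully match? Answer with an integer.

3

1 → no match
2 → no match
3. "cbaaccacbab" → no match
4 → match
5 → match
6. "abbcb" → no match
7. "bbacbaba" → match
8. "cbccccac" → no match
Total matched: 3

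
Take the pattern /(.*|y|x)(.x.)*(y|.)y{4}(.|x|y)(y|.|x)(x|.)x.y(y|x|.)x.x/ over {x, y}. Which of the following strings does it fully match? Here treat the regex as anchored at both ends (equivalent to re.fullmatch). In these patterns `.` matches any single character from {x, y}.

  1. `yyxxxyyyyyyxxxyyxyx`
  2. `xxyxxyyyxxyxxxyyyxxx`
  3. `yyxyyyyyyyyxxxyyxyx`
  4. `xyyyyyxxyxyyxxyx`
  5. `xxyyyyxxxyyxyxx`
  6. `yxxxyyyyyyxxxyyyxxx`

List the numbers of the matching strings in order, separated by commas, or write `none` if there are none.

1, 3, 4, 6

1 → match
2 → no match
3 → match
4 → match
5 → no match
6 → match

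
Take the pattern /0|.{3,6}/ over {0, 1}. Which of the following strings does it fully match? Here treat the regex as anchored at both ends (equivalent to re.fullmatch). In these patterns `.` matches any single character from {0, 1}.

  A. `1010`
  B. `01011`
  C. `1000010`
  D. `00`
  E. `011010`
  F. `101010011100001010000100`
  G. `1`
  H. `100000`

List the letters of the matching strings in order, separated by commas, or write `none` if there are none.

A, B, E, H

A → match
B → match
C → no match
D → no match
E → match
F → no match
G → no match
H → match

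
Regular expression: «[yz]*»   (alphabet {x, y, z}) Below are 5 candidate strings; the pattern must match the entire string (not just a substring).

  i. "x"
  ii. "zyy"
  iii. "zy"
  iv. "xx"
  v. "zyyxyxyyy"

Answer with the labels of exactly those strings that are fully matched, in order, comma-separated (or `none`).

i. "x" → no match
ii. "zyy" → match
iii. "zy" → match
iv. "xx" → no match
v. "zyyxyxyyy" → no match

ii, iii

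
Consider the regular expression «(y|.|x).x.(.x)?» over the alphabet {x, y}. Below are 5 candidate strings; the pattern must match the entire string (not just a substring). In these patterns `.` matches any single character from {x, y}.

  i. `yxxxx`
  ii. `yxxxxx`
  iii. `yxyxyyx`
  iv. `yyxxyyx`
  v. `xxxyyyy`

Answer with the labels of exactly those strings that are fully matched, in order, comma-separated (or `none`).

ii

i. `yxxxx` → no match
ii. `yxxxxx` → match
iii. `yxyxyyx` → no match
iv. `yyxxyyx` → no match
v. `xxxyyyy` → no match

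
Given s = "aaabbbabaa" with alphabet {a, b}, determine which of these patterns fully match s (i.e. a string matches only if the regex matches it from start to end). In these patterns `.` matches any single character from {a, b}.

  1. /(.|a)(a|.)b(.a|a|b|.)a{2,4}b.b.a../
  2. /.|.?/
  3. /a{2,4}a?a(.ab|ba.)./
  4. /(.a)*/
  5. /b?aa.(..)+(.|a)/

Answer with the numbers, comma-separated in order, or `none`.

1 → no match
2 → no match
3 → no match
4 → no match
5 → match

5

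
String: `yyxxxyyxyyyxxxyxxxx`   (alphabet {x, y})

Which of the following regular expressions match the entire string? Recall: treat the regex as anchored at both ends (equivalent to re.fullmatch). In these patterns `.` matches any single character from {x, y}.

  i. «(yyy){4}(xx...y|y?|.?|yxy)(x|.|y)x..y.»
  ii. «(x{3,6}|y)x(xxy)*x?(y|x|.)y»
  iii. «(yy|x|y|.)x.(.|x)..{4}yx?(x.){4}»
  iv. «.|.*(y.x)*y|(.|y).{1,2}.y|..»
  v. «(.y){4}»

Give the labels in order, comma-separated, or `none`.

iii

i → no match — must start with `yyy`
ii → no match — must end with `y`
iii → match
iv → no match
v → no match — must end with `y`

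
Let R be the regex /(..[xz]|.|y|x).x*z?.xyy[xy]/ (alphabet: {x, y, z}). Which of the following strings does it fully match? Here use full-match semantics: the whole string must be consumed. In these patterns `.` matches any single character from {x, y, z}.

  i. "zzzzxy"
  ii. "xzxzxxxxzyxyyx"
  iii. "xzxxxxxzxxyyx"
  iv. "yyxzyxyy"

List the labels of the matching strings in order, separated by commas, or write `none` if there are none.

i → no match
ii → match
iii → match
iv → no match

ii, iii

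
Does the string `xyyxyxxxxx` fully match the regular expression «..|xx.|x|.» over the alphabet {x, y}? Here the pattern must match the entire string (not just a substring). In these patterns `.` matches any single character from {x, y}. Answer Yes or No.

No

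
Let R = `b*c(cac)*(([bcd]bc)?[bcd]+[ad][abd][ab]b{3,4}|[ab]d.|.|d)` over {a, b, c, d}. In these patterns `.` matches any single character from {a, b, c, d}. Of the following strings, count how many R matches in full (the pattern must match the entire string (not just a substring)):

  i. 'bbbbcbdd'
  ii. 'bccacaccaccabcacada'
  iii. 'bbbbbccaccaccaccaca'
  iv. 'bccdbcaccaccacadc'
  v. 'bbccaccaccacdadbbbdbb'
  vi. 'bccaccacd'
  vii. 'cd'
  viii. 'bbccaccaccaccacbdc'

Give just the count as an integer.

5

i → match
ii → no match
iii → match
iv → no match
v → no match
vi → match
vii → match
viii → match
Total matched: 5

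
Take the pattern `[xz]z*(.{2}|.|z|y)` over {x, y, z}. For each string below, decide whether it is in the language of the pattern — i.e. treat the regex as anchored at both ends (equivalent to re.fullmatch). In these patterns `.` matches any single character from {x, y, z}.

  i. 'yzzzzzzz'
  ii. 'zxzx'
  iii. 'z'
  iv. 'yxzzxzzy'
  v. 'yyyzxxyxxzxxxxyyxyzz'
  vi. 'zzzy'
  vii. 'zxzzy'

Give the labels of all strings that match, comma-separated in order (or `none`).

vi

i → no match
ii → no match
iii → no match
iv → no match
v → no match
vi → match
vii → no match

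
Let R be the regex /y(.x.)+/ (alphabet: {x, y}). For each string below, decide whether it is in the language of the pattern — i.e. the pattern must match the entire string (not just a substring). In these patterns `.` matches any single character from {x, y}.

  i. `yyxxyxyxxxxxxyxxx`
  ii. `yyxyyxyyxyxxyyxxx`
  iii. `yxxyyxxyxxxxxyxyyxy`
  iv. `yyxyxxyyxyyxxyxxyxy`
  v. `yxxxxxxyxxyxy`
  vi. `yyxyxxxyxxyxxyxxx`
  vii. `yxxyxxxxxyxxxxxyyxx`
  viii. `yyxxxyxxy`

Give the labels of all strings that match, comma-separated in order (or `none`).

iii, iv, v, vii

i → no match
ii → no match
iii → match
iv → match
v → match
vi → no match
vii → match
viii → no match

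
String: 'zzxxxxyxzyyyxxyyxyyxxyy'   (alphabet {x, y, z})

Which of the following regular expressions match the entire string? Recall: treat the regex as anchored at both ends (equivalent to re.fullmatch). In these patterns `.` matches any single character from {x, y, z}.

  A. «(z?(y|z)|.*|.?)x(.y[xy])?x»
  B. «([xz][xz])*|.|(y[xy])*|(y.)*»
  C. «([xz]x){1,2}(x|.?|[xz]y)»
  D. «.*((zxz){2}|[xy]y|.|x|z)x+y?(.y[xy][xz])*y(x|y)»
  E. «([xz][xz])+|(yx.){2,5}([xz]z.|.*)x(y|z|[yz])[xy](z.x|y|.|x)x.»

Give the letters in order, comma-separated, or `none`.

A → no match — must end with 'x'
B → no match
C → no match
D → match
E → no match

D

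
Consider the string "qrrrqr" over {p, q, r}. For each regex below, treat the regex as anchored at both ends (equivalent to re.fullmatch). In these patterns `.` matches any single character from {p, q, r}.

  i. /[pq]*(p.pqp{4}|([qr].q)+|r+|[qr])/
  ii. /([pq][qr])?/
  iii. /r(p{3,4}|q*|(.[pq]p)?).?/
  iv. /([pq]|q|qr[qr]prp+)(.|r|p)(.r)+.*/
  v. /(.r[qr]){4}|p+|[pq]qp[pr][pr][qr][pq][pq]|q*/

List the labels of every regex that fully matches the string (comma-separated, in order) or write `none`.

i → no match
ii → no match
iii → no match — must start with "r"
iv → match
v → no match

iv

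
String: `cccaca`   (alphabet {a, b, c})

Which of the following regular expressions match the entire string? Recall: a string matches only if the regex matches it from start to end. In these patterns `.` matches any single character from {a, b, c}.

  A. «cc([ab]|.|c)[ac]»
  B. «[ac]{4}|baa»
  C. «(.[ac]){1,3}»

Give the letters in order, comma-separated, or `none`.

A → no match
B → no match
C → match

C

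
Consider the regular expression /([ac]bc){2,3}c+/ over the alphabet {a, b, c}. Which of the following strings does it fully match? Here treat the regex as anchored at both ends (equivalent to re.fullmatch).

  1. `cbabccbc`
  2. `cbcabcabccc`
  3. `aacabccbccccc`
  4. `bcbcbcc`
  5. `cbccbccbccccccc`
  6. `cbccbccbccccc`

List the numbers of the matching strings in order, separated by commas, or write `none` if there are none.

2, 5, 6

1 → no match
2 → match
3 → no match
4 → no match
5 → match
6 → match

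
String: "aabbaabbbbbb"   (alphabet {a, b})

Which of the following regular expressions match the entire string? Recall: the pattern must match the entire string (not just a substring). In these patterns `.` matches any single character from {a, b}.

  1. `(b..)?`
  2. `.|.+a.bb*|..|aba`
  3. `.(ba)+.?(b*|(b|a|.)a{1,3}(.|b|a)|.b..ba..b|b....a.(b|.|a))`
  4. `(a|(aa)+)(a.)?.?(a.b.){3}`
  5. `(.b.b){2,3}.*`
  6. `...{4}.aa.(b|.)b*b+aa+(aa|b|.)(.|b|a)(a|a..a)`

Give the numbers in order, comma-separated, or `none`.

1 → no match
2 → match
3 → no match
4 → no match
5 → no match
6 → no match — must end with "a"

2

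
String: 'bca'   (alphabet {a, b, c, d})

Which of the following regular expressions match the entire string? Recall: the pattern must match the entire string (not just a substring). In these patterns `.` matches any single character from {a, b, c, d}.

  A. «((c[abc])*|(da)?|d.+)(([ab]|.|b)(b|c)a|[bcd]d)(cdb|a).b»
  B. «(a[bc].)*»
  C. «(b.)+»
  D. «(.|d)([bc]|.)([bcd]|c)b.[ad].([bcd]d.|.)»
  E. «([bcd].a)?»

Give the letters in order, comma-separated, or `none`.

A → no match — must end with 'b'
B → no match
C → no match
D → no match
E → match

E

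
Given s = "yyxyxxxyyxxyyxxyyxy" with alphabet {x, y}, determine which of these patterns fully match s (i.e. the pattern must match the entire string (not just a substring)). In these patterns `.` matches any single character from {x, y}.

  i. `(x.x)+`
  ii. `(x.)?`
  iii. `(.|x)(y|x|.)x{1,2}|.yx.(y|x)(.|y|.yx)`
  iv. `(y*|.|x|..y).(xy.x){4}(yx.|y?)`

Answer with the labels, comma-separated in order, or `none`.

iv

i → no match — must start with "x"
ii → no match
iii → no match
iv → match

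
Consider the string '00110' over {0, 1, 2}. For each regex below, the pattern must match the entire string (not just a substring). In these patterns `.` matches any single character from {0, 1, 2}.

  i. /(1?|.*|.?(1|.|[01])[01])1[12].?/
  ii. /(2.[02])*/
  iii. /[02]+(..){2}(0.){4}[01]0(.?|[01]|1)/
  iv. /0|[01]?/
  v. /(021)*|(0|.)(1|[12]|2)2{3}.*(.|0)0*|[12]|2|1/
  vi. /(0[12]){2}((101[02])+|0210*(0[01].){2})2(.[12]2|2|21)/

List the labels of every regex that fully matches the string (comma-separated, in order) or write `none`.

i

i → match
ii → no match
iii → no match
iv → no match
v → no match
vi → no match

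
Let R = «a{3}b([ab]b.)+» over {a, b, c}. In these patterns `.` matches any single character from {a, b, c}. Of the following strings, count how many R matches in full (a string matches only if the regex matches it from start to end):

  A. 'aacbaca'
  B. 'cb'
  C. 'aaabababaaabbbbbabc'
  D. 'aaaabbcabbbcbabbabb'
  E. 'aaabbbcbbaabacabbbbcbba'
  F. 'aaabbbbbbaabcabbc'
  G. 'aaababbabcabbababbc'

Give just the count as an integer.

A → no match
B → no match — must start with 'a'
C → no match
D → no match
E → no match
F → no match
G → match
Total matched: 1

1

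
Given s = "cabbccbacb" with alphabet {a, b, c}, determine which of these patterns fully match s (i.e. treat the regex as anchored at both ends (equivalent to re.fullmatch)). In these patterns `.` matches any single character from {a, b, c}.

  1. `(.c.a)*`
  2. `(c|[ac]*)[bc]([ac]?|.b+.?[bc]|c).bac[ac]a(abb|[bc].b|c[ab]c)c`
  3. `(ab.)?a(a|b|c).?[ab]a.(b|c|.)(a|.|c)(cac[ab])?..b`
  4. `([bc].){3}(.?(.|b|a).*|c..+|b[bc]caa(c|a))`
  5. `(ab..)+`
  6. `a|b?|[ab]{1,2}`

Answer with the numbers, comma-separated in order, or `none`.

4

1 → no match
2 → no match — must end with "c"
3 → no match
4 → match
5 → no match — must start with "ab"
6 → no match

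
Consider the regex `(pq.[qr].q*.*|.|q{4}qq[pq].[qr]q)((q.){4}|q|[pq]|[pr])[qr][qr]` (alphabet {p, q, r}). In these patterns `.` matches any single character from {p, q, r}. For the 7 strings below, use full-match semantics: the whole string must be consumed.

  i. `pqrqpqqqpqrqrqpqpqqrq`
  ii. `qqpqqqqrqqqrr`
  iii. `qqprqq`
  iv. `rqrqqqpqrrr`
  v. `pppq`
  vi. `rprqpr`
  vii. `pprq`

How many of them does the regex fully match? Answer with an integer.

i → match
ii → no match
iii → no match
iv → match
v → no match
vi → no match
vii → match
Total matched: 3

3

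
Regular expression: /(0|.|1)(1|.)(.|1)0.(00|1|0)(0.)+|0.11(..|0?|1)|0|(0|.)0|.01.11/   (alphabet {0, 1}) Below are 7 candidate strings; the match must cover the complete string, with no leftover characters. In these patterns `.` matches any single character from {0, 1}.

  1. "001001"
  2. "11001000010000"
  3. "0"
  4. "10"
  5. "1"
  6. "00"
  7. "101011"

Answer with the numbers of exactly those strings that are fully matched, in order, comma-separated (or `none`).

2, 3, 4, 6, 7

1 → no match
2 → match
3 → match
4 → match
5 → no match
6 → match
7 → match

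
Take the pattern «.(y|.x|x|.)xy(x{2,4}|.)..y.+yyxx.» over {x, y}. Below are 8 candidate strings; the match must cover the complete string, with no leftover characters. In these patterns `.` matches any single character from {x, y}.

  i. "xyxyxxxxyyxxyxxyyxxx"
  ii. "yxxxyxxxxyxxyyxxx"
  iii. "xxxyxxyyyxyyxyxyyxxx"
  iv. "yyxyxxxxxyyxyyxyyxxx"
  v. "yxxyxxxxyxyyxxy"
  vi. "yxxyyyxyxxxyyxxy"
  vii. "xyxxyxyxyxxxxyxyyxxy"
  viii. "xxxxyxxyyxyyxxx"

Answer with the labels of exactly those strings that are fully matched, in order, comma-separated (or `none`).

i, ii, iii, iv, v, vi, vii, viii

i → match
ii → match
iii → match
iv → match
v → match
vi → match
vii → match
viii → match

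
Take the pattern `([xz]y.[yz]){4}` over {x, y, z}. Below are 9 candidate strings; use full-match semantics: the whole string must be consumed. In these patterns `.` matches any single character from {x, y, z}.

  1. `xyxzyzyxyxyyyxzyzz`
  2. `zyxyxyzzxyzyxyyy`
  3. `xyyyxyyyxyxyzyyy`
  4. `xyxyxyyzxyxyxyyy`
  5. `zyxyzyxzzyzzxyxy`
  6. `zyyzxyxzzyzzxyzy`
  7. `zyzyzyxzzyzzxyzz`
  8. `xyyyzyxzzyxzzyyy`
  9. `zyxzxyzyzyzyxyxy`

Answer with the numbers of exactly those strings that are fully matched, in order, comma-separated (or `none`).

1 → no match
2 → match
3 → match
4 → match
5 → match
6 → match
7 → match
8 → match
9 → match

2, 3, 4, 5, 6, 7, 8, 9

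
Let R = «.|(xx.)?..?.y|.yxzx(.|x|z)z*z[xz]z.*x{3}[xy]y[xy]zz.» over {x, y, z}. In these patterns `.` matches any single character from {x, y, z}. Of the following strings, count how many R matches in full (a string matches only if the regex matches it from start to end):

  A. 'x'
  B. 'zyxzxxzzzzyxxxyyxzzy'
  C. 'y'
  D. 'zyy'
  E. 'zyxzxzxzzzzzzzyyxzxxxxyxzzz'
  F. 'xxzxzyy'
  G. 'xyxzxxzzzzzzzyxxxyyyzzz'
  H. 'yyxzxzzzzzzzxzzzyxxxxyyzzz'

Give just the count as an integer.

A → match
B → match
C → match
D → match
E → no match
F → match
G → match
H → match
Total matched: 7

7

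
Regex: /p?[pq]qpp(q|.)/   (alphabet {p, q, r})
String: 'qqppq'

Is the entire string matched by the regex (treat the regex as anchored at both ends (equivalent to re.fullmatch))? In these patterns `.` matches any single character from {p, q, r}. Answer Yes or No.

Yes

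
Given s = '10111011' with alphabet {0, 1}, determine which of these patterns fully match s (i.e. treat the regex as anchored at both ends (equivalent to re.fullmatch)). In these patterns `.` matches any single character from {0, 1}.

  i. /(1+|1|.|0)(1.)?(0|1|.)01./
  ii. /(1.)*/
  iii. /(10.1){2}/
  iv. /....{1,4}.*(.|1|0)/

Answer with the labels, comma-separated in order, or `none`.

ii, iii, iv

i → no match
ii → match
iii → match
iv → match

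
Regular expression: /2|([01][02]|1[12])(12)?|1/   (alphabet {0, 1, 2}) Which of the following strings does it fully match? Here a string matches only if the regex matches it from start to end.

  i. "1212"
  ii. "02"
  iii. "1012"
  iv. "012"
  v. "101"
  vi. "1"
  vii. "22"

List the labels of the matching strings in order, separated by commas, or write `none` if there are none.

i. "1212" → match
ii. "02" → match
iii. "1012" → match
iv. "012" → no match
v. "101" → no match
vi. "1" → match
vii. "22" → no match

i, ii, iii, vi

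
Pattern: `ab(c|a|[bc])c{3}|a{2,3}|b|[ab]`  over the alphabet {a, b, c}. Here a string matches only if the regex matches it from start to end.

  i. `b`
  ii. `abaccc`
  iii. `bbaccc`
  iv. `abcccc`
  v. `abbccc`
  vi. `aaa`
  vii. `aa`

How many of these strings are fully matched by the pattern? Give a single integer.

6

i → match
ii → match
iii → no match
iv → match
v → match
vi → match
vii → match
Total matched: 6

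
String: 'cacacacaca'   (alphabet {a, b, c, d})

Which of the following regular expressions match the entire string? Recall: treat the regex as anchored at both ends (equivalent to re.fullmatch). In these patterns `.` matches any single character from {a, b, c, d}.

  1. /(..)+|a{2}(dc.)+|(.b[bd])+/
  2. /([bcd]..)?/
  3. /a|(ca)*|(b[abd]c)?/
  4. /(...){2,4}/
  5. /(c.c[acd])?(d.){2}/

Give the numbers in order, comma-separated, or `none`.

1 → match
2 → no match
3 → match
4 → no match
5 → no match

1, 3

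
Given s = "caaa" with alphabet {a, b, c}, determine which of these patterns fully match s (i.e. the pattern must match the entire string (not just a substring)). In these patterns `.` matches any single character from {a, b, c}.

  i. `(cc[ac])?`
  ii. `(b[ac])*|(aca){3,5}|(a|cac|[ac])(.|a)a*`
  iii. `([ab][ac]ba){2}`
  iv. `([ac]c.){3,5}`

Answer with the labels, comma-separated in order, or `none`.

i → no match
ii → match
iii → no match — must end with "ba"
iv → no match

ii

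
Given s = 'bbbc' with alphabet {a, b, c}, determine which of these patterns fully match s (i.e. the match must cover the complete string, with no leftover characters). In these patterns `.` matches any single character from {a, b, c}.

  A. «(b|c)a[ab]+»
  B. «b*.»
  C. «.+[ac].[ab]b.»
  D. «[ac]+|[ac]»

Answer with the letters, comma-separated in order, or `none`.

B

A → no match
B → match
C → no match
D → no match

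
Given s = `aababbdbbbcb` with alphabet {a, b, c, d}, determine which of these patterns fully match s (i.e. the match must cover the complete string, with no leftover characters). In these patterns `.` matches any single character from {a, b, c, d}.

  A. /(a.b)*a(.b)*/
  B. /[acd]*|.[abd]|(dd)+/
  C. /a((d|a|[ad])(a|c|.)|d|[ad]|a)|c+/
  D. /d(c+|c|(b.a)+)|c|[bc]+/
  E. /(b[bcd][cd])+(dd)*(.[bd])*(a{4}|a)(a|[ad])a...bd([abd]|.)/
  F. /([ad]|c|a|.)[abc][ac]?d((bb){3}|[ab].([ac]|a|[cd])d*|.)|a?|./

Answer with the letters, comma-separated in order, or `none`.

A → match
B → no match
C → no match
D → no match
E → no match — must start with `b`
F → no match

A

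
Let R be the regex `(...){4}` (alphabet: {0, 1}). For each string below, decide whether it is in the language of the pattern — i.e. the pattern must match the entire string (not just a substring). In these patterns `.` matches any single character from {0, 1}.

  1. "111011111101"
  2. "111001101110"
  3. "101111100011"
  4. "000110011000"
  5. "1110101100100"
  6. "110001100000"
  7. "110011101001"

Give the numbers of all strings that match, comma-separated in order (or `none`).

1, 2, 3, 4, 6, 7

1. "111011111101" → match
2. "111001101110" → match
3. "101111100011" → match
4. "000110011000" → match
5 → no match
6. "110001100000" → match
7. "110011101001" → match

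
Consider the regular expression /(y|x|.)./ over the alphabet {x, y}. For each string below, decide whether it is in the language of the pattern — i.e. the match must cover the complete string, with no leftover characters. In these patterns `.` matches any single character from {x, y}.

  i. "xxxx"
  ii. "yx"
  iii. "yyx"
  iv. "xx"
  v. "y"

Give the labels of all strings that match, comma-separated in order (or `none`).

ii, iv

i. "xxxx" → no match
ii. "yx" → match
iii. "yyx" → no match
iv. "xx" → match
v. "y" → no match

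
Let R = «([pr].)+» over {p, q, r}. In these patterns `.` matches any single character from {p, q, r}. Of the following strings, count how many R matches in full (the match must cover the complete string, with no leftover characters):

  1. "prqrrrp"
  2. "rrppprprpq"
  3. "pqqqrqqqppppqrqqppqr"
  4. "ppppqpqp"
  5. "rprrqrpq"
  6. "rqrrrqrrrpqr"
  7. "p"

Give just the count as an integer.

1

1 → no match
2 → match
3 → no match
4 → no match
5 → no match
6 → no match
7 → no match
Total matched: 1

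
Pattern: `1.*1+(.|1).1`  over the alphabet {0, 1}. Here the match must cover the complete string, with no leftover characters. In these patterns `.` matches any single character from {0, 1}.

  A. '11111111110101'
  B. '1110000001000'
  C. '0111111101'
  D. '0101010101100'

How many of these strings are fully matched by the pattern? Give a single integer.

A → no match
B → no match — must end with '1'
C. '0111111101' → no match — must start with '1'
D → no match — must start with '1'
Total matched: 0

0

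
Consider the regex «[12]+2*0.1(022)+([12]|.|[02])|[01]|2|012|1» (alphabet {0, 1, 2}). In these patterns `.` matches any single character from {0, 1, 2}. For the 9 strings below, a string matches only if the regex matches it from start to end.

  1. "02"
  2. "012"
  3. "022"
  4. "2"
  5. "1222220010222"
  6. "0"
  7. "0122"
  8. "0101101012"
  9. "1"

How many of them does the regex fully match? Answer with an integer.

1 → no match
2 → match
3 → no match
4 → match
5 → match
6 → match
7 → no match
8 → no match
9 → match
Total matched: 5

5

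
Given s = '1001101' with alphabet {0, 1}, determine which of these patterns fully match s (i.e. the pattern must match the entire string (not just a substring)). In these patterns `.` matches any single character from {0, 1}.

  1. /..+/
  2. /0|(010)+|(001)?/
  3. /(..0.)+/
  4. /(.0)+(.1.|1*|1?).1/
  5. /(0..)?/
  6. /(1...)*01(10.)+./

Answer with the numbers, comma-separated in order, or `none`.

1, 4

1 → match
2 → no match
3 → no match
4 → match
5 → no match
6 → no match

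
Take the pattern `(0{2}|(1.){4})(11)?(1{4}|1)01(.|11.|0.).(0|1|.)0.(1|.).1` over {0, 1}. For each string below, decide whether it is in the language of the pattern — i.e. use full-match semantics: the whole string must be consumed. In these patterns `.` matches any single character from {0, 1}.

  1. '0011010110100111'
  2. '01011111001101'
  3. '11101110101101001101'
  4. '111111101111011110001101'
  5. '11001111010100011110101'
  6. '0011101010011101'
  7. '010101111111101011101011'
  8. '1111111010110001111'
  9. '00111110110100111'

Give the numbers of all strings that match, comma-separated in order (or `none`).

4, 8

1 → no match
2 → no match
3 → no match
4 → match
5 → no match
6 → no match
7 → no match
8 → match
9 → no match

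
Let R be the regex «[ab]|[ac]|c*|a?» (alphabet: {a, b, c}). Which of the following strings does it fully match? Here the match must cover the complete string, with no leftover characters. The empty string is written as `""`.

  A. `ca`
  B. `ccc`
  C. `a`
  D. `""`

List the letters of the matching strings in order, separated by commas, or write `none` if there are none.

A → no match
B → match
C → match
D → match

B, C, D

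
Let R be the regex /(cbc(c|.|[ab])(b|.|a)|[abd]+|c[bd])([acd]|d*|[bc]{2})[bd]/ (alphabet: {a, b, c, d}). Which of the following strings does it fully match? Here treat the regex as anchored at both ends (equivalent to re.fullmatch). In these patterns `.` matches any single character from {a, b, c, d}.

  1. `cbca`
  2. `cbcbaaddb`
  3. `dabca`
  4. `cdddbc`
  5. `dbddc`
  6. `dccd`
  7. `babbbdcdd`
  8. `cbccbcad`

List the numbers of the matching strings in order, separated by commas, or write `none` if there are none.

1 → no match
2 → no match
3 → no match
4 → no match
5 → no match
6 → match
7 → no match
8 → no match

6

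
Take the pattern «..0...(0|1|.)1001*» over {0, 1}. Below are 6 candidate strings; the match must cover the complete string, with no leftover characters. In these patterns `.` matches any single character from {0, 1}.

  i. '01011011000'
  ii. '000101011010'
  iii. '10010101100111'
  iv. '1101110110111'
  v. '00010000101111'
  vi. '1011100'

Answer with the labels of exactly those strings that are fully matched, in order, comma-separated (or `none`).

none

i → no match
ii → no match
iii → no match
iv → no match
v → no match
vi → no match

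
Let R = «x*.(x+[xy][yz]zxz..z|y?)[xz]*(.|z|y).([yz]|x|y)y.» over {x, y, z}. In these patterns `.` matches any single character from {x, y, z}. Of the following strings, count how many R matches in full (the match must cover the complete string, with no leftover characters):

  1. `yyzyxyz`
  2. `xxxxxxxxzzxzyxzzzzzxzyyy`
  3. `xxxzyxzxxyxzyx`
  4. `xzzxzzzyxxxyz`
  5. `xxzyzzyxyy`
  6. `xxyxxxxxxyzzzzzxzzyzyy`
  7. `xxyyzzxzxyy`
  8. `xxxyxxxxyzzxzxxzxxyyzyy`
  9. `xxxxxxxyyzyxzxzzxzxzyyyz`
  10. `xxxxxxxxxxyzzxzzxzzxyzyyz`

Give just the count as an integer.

1 → match
2 → match
3 → match
4 → no match
5 → match
6 → no match
7 → match
8 → match
9 → no match
10 → match
Total matched: 7

7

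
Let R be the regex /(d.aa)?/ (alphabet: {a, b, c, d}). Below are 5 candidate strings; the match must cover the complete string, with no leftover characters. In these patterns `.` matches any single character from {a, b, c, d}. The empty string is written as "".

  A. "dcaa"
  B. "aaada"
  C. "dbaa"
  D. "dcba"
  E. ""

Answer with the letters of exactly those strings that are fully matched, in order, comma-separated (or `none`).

A → match
B → no match
C → match
D → no match
E → match

A, C, E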